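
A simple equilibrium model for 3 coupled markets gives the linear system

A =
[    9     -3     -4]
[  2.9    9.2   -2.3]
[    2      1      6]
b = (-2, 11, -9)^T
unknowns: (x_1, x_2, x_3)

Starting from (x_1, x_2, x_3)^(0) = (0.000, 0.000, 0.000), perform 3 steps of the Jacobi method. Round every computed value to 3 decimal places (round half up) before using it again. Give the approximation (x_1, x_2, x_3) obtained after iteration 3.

(-0.647, 0.944, -1.485)

Iteration 1:
  x_1 = (-2 - (-3)·0.000 - (-4)·0.000) / (9) = -0.222
  x_2 = (11 - (2.9)·0.000 - (-2.3)·0.000) / (9.2) = 1.196
  x_3 = (-9 - (2)·0.000 - (1)·0.000) / (6) = -1.500
Iteration 2:
  x_1 = (-2 - (-3)·1.196 - (-4)·-1.500) / (9) = -0.490
  x_2 = (11 - (2.9)·-0.222 - (-2.3)·-1.500) / (9.2) = 0.891
  x_3 = (-9 - (2)·-0.222 - (1)·1.196) / (6) = -1.625
Iteration 3:
  x_1 = (-2 - (-3)·0.891 - (-4)·-1.625) / (9) = -0.647
  x_2 = (11 - (2.9)·-0.490 - (-2.3)·-1.625) / (9.2) = 0.944
  x_3 = (-9 - (2)·-0.490 - (1)·0.891) / (6) = -1.485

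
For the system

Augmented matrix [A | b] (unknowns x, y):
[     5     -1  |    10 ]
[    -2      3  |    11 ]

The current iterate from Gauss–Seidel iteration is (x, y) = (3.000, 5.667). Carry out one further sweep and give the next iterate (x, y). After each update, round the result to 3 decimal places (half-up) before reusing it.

(3.133, 5.755)

One sweep:
  x = (10 - (-1)·5.667) / (5) = 3.133
  y = (11 - (-2)·3.133) / (3) = 5.755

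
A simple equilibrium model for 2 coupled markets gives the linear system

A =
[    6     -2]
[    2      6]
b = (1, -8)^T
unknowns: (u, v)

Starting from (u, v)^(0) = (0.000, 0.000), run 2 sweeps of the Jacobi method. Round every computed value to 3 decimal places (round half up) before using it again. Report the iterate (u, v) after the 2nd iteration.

Iteration 1:
  u = (1 - (-2)·0.000) / (6) = 0.167
  v = (-8 - (2)·0.000) / (6) = -1.333
Iteration 2:
  u = (1 - (-2)·-1.333) / (6) = -0.278
  v = (-8 - (2)·0.167) / (6) = -1.389

(-0.278, -1.389)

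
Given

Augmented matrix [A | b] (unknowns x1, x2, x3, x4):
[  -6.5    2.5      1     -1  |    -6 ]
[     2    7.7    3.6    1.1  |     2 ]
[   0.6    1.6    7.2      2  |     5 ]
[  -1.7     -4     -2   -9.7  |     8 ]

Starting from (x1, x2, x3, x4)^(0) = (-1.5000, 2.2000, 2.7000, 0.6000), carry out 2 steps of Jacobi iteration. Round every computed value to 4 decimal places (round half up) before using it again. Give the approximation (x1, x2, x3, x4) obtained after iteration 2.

(0.9912, -0.0709, 1.2381, -0.9371)

Iteration 1:
  x1 = (-6 - (2.5)·2.2000 - (1)·2.7000 - (-1)·0.6000) / (-6.5) = 2.0923
  x2 = (2 - (2)·-1.5000 - (3.6)·2.7000 - (1.1)·0.6000) / (7.7) = -0.6987
  x3 = (5 - (0.6)·-1.5000 - (1.6)·2.2000 - (2)·0.6000) / (7.2) = 0.1639
  x4 = (8 - (-1.7)·-1.5000 - (-4)·2.2000 - (-2)·2.7000) / (-9.7) = -2.0258
Iteration 2:
  x1 = (-6 - (2.5)·-0.6987 - (1)·0.1639 - (-1)·-2.0258) / (-6.5) = 0.9912
  x2 = (2 - (2)·2.0923 - (3.6)·0.1639 - (1.1)·-2.0258) / (7.7) = -0.0709
  x3 = (5 - (0.6)·2.0923 - (1.6)·-0.6987 - (2)·-2.0258) / (7.2) = 1.2381
  x4 = (8 - (-1.7)·2.0923 - (-4)·-0.6987 - (-2)·0.1639) / (-9.7) = -0.9371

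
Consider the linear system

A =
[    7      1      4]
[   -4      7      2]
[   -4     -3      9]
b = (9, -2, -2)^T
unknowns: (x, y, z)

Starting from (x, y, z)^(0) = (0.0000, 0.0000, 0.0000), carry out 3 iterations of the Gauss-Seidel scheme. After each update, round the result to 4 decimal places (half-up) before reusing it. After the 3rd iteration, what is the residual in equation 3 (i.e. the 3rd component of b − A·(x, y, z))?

-0.0001

Iteration 1:
  x = (9 - (1)·0.0000 - (4)·0.0000) / (7) = 1.2857
  y = (-2 - (-4)·1.2857 - (2)·0.0000) / (7) = 0.4490
  z = (-2 - (-4)·1.2857 - (-3)·0.4490) / (9) = 0.4989
Iteration 2:
  x = (9 - (1)·0.4490 - (4)·0.4989) / (7) = 0.9365
  y = (-2 - (-4)·0.9365 - (2)·0.4989) / (7) = 0.1069
  z = (-2 - (-4)·0.9365 - (-3)·0.1069) / (9) = 0.2296
Iteration 3:
  x = (9 - (1)·0.1069 - (4)·0.2296) / (7) = 1.1392
  y = (-2 - (-4)·1.1392 - (2)·0.2296) / (7) = 0.2997
  z = (-2 - (-4)·1.1392 - (-3)·0.2997) / (9) = 0.3840
Residual b − A·x = (-0.8101, -0.3091, -0.0001)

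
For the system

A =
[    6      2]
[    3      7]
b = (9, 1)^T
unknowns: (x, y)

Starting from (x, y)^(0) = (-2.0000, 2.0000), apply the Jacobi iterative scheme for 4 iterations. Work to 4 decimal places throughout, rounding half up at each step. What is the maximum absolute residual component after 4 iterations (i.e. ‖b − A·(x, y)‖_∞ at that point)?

Iteration 1:
  x = (9 - (2)·2.0000) / (6) = 0.8333
  y = (1 - (3)·-2.0000) / (7) = 1.0000
Iteration 2:
  x = (9 - (2)·1.0000) / (6) = 1.1667
  y = (1 - (3)·0.8333) / (7) = -0.2143
Iteration 3:
  x = (9 - (2)·-0.2143) / (6) = 1.5714
  y = (1 - (3)·1.1667) / (7) = -0.3572
Iteration 4:
  x = (9 - (2)·-0.3572) / (6) = 1.6191
  y = (1 - (3)·1.5714) / (7) = -0.5306
Residual b − A·x = (0.3466, -0.1431); ∞-norm = 0.3466

0.3466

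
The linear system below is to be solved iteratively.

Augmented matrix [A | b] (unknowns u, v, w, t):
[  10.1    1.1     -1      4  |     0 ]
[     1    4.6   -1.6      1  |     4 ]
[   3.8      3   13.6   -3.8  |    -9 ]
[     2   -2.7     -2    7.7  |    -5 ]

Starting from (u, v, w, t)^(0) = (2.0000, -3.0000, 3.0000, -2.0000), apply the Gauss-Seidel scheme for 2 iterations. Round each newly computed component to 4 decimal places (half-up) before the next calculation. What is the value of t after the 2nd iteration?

Iteration 1:
  u = (0 - (1.1)·-3.0000 - (-1)·3.0000 - (4)·-2.0000) / (10.1) = 1.4158
  v = (4 - (1)·1.4158 - (-1.6)·3.0000 - (1)·-2.0000) / (4.6) = 2.0400
  w = (-9 - (3.8)·1.4158 - (3)·2.0400 - (-3.8)·-2.0000) / (13.6) = -2.0662
  t = (-5 - (2)·1.4158 - (-2.7)·2.0400 - (-2)·-2.0662) / (7.7) = -0.8384
Iteration 2:
  u = (0 - (1.1)·2.0400 - (-1)·-2.0662 - (4)·-0.8384) / (10.1) = -0.0947
  v = (4 - (1)·-0.0947 - (-1.6)·-2.0662 - (1)·-0.8384) / (4.6) = 0.3537
  w = (-9 - (3.8)·-0.0947 - (3)·0.3537 - (-3.8)·-0.8384) / (13.6) = -0.9476
  t = (-5 - (2)·-0.0947 - (-2.7)·0.3537 - (-2)·-0.9476) / (7.7) = -0.7469

-0.7469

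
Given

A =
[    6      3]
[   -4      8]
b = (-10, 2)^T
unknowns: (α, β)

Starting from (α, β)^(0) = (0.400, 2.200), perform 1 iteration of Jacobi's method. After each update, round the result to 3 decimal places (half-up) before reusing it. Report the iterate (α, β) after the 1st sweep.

Iteration 1:
  α = (-10 - (3)·2.200) / (6) = -2.767
  β = (2 - (-4)·0.400) / (8) = 0.450

(-2.767, 0.450)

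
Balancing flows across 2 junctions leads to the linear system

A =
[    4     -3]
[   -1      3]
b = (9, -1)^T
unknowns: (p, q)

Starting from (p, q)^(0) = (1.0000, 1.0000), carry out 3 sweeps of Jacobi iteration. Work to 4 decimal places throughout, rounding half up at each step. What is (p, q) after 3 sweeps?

Iteration 1:
  p = (9 - (-3)·1.0000) / (4) = 3.0000
  q = (-1 - (-1)·1.0000) / (3) = 0.0000
Iteration 2:
  p = (9 - (-3)·0.0000) / (4) = 2.2500
  q = (-1 - (-1)·3.0000) / (3) = 0.6667
Iteration 3:
  p = (9 - (-3)·0.6667) / (4) = 2.7500
  q = (-1 - (-1)·2.2500) / (3) = 0.4167

(2.7500, 0.4167)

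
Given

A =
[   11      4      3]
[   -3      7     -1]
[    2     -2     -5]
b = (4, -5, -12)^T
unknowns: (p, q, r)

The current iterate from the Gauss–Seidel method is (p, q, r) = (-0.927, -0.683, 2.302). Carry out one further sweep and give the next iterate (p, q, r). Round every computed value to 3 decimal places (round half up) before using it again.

One sweep:
  p = (4 - (4)·-0.683 - (3)·2.302) / (11) = -0.016
  q = (-5 - (-3)·-0.016 - (-1)·2.302) / (7) = -0.392
  r = (-12 - (2)·-0.016 - (-2)·-0.392) / (-5) = 2.550

(-0.016, -0.392, 2.550)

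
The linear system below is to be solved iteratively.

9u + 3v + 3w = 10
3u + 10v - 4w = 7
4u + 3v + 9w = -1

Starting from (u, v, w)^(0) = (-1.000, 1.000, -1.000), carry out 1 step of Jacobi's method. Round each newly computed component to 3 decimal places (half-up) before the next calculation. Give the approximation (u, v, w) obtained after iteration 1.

(1.111, 0.600, 0.000)

Iteration 1:
  u = (10 - (3)·1.000 - (3)·-1.000) / (9) = 1.111
  v = (7 - (3)·-1.000 - (-4)·-1.000) / (10) = 0.600
  w = (-1 - (4)·-1.000 - (3)·1.000) / (9) = 0.000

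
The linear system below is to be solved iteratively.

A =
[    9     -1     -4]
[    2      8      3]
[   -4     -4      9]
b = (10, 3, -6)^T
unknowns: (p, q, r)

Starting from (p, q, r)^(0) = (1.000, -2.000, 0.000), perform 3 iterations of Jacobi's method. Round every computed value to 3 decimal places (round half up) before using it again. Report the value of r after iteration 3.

-0.133

Iteration 1:
  p = (10 - (-1)·-2.000 - (-4)·0.000) / (9) = 0.889
  q = (3 - (2)·1.000 - (3)·0.000) / (8) = 0.125
  r = (-6 - (-4)·1.000 - (-4)·-2.000) / (9) = -1.111
Iteration 2:
  p = (10 - (-1)·0.125 - (-4)·-1.111) / (9) = 0.631
  q = (3 - (2)·0.889 - (3)·-1.111) / (8) = 0.569
  r = (-6 - (-4)·0.889 - (-4)·0.125) / (9) = -0.216
Iteration 3:
  p = (10 - (-1)·0.569 - (-4)·-0.216) / (9) = 1.078
  q = (3 - (2)·0.631 - (3)·-0.216) / (8) = 0.298
  r = (-6 - (-4)·0.631 - (-4)·0.569) / (9) = -0.133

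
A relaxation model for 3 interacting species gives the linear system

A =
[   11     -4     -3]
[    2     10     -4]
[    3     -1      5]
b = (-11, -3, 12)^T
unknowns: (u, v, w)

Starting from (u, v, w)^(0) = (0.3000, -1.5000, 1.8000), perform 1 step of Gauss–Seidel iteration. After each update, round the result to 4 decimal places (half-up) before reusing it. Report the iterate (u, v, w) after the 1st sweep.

(-1.0545, 0.6309, 3.1589)

Iteration 1:
  u = (-11 - (-4)·-1.5000 - (-3)·1.8000) / (11) = -1.0545
  v = (-3 - (2)·-1.0545 - (-4)·1.8000) / (10) = 0.6309
  w = (12 - (3)·-1.0545 - (-1)·0.6309) / (5) = 3.1589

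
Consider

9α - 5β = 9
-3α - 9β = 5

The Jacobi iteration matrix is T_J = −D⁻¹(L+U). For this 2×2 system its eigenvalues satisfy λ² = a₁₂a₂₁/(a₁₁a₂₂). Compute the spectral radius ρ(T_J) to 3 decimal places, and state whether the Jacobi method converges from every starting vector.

a₁₂a₂₁/(a₁₁a₂₂) = (-5)·(-3) / ((9)·(-9)) = -0.185185
ρ = √|-0.185185| = √0.185185 = 0.430
ρ < 1, so Jacobi converges

0.430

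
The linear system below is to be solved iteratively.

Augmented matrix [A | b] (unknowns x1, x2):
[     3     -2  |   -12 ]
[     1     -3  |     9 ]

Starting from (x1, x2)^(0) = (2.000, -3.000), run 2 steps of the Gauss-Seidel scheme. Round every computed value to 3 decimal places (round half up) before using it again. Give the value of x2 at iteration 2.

Iteration 1:
  x1 = (-12 - (-2)·-3.000) / (3) = -6.000
  x2 = (9 - (1)·-6.000) / (-3) = -5.000
Iteration 2:
  x1 = (-12 - (-2)·-5.000) / (3) = -7.333
  x2 = (9 - (1)·-7.333) / (-3) = -5.444

-5.444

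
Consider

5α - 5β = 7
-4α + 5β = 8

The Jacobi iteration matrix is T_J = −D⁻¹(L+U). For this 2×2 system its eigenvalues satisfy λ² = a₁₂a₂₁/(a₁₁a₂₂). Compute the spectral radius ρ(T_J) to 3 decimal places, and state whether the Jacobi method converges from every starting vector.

a₁₂a₂₁/(a₁₁a₂₂) = (-5)·(-4) / ((5)·(5)) = 0.800000
ρ = √|0.800000| = √0.800000 = 0.894
ρ < 1, so Jacobi converges

0.894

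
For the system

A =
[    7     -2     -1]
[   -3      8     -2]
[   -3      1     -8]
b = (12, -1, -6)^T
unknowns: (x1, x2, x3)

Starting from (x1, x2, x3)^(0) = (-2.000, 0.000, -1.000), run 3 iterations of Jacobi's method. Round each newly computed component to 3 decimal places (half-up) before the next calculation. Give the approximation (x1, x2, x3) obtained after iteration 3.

(1.957, 0.483, 0.252)

Iteration 1:
  x1 = (12 - (-2)·0.000 - (-1)·-1.000) / (7) = 1.571
  x2 = (-1 - (-3)·-2.000 - (-2)·-1.000) / (8) = -1.125
  x3 = (-6 - (-3)·-2.000 - (1)·0.000) / (-8) = 1.500
Iteration 2:
  x1 = (12 - (-2)·-1.125 - (-1)·1.500) / (7) = 1.607
  x2 = (-1 - (-3)·1.571 - (-2)·1.500) / (8) = 0.839
  x3 = (-6 - (-3)·1.571 - (1)·-1.125) / (-8) = 0.020
Iteration 3:
  x1 = (12 - (-2)·0.839 - (-1)·0.020) / (7) = 1.957
  x2 = (-1 - (-3)·1.607 - (-2)·0.020) / (8) = 0.483
  x3 = (-6 - (-3)·1.607 - (1)·0.839) / (-8) = 0.252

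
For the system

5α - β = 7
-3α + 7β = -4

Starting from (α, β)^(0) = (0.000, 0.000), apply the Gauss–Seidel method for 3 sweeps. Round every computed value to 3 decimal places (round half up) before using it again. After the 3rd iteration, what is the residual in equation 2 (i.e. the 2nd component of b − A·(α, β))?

0.001

Iteration 1:
  α = (7 - (-1)·0.000) / (5) = 1.400
  β = (-4 - (-3)·1.400) / (7) = 0.029
Iteration 2:
  α = (7 - (-1)·0.029) / (5) = 1.406
  β = (-4 - (-3)·1.406) / (7) = 0.031
Iteration 3:
  α = (7 - (-1)·0.031) / (5) = 1.406
  β = (-4 - (-3)·1.406) / (7) = 0.031
Residual b − A·x = (0.001, 0.001)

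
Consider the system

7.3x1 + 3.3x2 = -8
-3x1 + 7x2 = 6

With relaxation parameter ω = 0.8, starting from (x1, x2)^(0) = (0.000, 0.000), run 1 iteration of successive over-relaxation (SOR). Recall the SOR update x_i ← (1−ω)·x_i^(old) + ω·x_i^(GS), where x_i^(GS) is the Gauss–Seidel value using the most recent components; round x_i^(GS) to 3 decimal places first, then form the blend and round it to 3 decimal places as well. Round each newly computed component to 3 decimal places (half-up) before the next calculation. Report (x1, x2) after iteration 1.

Iteration 1:
  x1: GS value = (-8 - (3.3)·0.000) / (7.3) = -1.096;  x1 ← (1−ω)·0.000 + ω·-1.096 = -0.877
  x2: GS value = (6 - (-3)·-0.877) / (7) = 0.481;  x2 ← (1−ω)·0.000 + ω·0.481 = 0.385

(-0.877, 0.385)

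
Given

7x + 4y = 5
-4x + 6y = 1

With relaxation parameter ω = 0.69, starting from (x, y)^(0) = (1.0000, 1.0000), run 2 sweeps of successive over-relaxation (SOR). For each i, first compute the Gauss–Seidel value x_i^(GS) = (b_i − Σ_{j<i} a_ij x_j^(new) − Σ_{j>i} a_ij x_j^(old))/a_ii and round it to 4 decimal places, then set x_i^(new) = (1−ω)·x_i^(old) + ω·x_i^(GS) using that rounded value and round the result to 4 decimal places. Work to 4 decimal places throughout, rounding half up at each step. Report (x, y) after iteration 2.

(0.3778, 0.4788)

Iteration 1:
  x: GS value = (5 - (4)·1.0000) / (7) = 0.1429;  x ← (1−ω)·1.0000 + ω·0.1429 = 0.4086
  y: GS value = (1 - (-4)·0.4086) / (6) = 0.4391;  y ← (1−ω)·1.0000 + ω·0.4391 = 0.6130
Iteration 2:
  x: GS value = (5 - (4)·0.6130) / (7) = 0.3640;  x ← (1−ω)·0.4086 + ω·0.3640 = 0.3778
  y: GS value = (1 - (-4)·0.3778) / (6) = 0.4185;  y ← (1−ω)·0.6130 + ω·0.4185 = 0.4788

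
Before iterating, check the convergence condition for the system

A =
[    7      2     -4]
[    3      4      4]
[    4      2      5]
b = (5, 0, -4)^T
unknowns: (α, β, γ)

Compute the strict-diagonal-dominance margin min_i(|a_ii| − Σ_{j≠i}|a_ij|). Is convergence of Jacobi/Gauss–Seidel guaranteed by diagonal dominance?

row 1: |7| − (2+4) = 1
row 2: |4| − (3+4) = -3
row 3: |5| − (4+2) = -1
minimum over rows = -3 → not strictly diagonally dominant

-3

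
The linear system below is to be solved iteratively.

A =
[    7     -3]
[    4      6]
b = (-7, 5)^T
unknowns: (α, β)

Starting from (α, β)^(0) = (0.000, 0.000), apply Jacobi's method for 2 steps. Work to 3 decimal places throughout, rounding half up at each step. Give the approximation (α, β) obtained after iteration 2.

(-0.643, 1.500)

Iteration 1:
  α = (-7 - (-3)·0.000) / (7) = -1.000
  β = (5 - (4)·0.000) / (6) = 0.833
Iteration 2:
  α = (-7 - (-3)·0.833) / (7) = -0.643
  β = (5 - (4)·-1.000) / (6) = 1.500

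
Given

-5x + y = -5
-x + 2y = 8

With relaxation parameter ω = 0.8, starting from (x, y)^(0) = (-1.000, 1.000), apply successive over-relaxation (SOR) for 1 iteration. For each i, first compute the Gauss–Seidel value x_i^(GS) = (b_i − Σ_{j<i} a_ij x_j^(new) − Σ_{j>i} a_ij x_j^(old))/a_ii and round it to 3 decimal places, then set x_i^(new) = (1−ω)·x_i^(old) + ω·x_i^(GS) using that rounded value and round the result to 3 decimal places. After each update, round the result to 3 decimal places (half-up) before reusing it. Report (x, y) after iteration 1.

Iteration 1:
  x: GS value = (-5 - (1)·1.000) / (-5) = 1.200;  x ← (1−ω)·-1.000 + ω·1.200 = 0.760
  y: GS value = (8 - (-1)·0.760) / (2) = 4.380;  y ← (1−ω)·1.000 + ω·4.380 = 3.704

(0.760, 3.704)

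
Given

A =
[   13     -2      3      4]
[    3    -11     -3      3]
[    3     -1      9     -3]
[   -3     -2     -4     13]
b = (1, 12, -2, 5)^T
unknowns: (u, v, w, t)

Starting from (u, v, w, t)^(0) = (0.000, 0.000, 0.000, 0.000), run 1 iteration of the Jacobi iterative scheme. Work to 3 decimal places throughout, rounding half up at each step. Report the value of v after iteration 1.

-1.091

Iteration 1:
  u = (1 - (-2)·0.000 - (3)·0.000 - (4)·0.000) / (13) = 0.077
  v = (12 - (3)·0.000 - (-3)·0.000 - (3)·0.000) / (-11) = -1.091
  w = (-2 - (3)·0.000 - (-1)·0.000 - (-3)·0.000) / (9) = -0.222
  t = (5 - (-3)·0.000 - (-2)·0.000 - (-4)·0.000) / (13) = 0.385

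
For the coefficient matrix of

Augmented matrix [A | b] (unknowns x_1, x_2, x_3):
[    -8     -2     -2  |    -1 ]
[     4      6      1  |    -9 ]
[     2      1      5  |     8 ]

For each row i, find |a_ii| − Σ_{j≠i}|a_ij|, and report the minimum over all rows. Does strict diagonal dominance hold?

1

row 1: |-8| − (2+2) = 4
row 2: |6| − (4+1) = 1
row 3: |5| − (2+1) = 2
minimum over rows = 1 → strictly diagonally dominant (convergence guaranteed)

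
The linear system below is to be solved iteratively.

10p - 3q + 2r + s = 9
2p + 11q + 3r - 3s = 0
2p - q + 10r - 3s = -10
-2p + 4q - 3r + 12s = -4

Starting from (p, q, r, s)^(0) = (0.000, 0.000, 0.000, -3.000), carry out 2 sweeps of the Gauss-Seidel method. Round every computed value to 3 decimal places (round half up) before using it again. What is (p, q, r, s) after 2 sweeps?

(1.073, 0.322, -1.287, -0.584)

Iteration 1:
  p = (9 - (-3)·0.000 - (2)·0.000 - (1)·-3.000) / (10) = 1.200
  q = (0 - (2)·1.200 - (3)·0.000 - (-3)·-3.000) / (11) = -1.036
  r = (-10 - (2)·1.200 - (-1)·-1.036 - (-3)·-3.000) / (10) = -2.244
  s = (-4 - (-2)·1.200 - (4)·-1.036 - (-3)·-2.244) / (12) = -0.349
Iteration 2:
  p = (9 - (-3)·-1.036 - (2)·-2.244 - (1)·-0.349) / (10) = 1.073
  q = (0 - (2)·1.073 - (3)·-2.244 - (-3)·-0.349) / (11) = 0.322
  r = (-10 - (2)·1.073 - (-1)·0.322 - (-3)·-0.349) / (10) = -1.287
  s = (-4 - (-2)·1.073 - (4)·0.322 - (-3)·-1.287) / (12) = -0.584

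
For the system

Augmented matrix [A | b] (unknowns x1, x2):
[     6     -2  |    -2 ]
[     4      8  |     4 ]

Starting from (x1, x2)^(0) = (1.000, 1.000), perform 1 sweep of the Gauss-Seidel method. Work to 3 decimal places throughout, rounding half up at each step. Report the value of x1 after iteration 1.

Iteration 1:
  x1 = (-2 - (-2)·1.000) / (6) = 0.000
  x2 = (4 - (4)·0.000) / (8) = 0.500

0.000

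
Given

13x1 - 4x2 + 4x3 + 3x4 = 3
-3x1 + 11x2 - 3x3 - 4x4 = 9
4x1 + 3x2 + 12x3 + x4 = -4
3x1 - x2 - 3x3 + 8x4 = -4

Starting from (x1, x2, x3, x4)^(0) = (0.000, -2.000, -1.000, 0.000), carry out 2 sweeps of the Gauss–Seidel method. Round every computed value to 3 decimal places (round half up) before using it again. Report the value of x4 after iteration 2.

-0.916

Iteration 1:
  x1 = (3 - (-4)·-2.000 - (4)·-1.000 - (3)·0.000) / (13) = -0.077
  x2 = (9 - (-3)·-0.077 - (-3)·-1.000 - (-4)·0.000) / (11) = 0.524
  x3 = (-4 - (4)·-0.077 - (3)·0.524 - (1)·0.000) / (12) = -0.439
  x4 = (-4 - (3)·-0.077 - (-1)·0.524 - (-3)·-0.439) / (8) = -0.570
Iteration 2:
  x1 = (3 - (-4)·0.524 - (4)·-0.439 - (3)·-0.570) / (13) = 0.659
  x2 = (9 - (-3)·0.659 - (-3)·-0.439 - (-4)·-0.570) / (11) = 0.671
  x3 = (-4 - (4)·0.659 - (3)·0.671 - (1)·-0.570) / (12) = -0.673
  x4 = (-4 - (3)·0.659 - (-1)·0.671 - (-3)·-0.673) / (8) = -0.916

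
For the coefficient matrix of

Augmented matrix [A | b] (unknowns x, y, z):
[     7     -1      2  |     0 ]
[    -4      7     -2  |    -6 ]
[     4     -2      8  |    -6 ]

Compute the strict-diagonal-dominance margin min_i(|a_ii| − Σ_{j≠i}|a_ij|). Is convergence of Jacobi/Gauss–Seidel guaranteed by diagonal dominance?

row 1: |7| − (1+2) = 4
row 2: |7| − (4+2) = 1
row 3: |8| − (4+2) = 2
minimum over rows = 1 → strictly diagonally dominant (convergence guaranteed)

1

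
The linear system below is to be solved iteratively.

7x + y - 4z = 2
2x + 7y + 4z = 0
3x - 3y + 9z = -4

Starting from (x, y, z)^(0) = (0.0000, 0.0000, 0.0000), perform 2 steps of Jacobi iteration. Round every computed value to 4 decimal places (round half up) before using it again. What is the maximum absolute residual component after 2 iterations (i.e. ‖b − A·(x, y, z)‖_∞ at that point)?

1.2788

Iteration 1:
  x = (2 - (1)·0.0000 - (-4)·0.0000) / (7) = 0.2857
  y = (0 - (2)·0.0000 - (4)·0.0000) / (7) = 0.0000
  z = (-4 - (3)·0.0000 - (-3)·0.0000) / (9) = -0.4444
Iteration 2:
  x = (2 - (1)·0.0000 - (-4)·-0.4444) / (7) = 0.0318
  y = (0 - (2)·0.2857 - (4)·-0.4444) / (7) = 0.1723
  z = (-4 - (3)·0.2857 - (-3)·0.0000) / (9) = -0.5397
Residual b − A·x = (-0.5537, 0.8891, 1.2788); ∞-norm = 1.2788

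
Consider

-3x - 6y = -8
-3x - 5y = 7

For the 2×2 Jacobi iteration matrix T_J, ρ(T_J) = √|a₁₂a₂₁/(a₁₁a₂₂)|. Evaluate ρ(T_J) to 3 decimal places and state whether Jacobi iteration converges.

1.095

a₁₂a₂₁/(a₁₁a₂₂) = (-6)·(-3) / ((-3)·(-5)) = 1.200000
ρ = √|1.200000| = √1.200000 = 1.095
ρ > 1, so Jacobi diverges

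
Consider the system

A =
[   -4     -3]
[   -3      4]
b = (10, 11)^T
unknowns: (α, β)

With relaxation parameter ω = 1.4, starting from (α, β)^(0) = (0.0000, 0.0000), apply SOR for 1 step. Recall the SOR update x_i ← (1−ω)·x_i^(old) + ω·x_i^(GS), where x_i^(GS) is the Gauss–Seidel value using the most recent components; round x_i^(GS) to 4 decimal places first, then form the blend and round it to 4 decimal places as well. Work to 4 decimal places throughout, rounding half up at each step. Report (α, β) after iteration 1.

Iteration 1:
  α: GS value = (10 - (-3)·0.0000) / (-4) = -2.5000;  α ← (1−ω)·0.0000 + ω·-2.5000 = -3.5000
  β: GS value = (11 - (-3)·-3.5000) / (4) = 0.1250;  β ← (1−ω)·0.0000 + ω·0.1250 = 0.1750

(-3.5000, 0.1750)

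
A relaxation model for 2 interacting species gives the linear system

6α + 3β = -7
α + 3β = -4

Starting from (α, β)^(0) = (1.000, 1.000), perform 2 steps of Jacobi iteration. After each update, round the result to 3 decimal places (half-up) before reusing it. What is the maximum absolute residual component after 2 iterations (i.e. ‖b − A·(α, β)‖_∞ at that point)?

2.668

Iteration 1:
  α = (-7 - (3)·1.000) / (6) = -1.667
  β = (-4 - (1)·1.000) / (3) = -1.667
Iteration 2:
  α = (-7 - (3)·-1.667) / (6) = -0.333
  β = (-4 - (1)·-1.667) / (3) = -0.778
Residual b − A·x = (-2.668, -1.333); ∞-norm = 2.668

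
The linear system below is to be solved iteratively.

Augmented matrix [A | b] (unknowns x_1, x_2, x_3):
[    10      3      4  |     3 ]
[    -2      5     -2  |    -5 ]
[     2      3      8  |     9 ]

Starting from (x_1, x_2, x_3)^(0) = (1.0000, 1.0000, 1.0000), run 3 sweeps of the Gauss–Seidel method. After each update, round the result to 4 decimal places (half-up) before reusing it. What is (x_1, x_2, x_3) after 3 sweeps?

Iteration 1:
  x_1 = (3 - (3)·1.0000 - (4)·1.0000) / (10) = -0.4000
  x_2 = (-5 - (-2)·-0.4000 - (-2)·1.0000) / (5) = -0.7600
  x_3 = (9 - (2)·-0.4000 - (3)·-0.7600) / (8) = 1.5100
Iteration 2:
  x_1 = (3 - (3)·-0.7600 - (4)·1.5100) / (10) = -0.0760
  x_2 = (-5 - (-2)·-0.0760 - (-2)·1.5100) / (5) = -0.4264
  x_3 = (9 - (2)·-0.0760 - (3)·-0.4264) / (8) = 1.3039
Iteration 3:
  x_1 = (3 - (3)·-0.4264 - (4)·1.3039) / (10) = -0.0936
  x_2 = (-5 - (-2)·-0.0936 - (-2)·1.3039) / (5) = -0.5159
  x_3 = (9 - (2)·-0.0936 - (3)·-0.5159) / (8) = 1.3419

(-0.0936, -0.5159, 1.3419)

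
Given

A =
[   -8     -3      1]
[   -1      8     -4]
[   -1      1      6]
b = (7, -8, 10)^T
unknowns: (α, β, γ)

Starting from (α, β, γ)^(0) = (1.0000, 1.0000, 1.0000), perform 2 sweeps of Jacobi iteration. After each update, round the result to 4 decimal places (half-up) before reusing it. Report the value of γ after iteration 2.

Iteration 1:
  α = (7 - (-3)·1.0000 - (1)·1.0000) / (-8) = -1.1250
  β = (-8 - (-1)·1.0000 - (-4)·1.0000) / (8) = -0.3750
  γ = (10 - (-1)·1.0000 - (1)·1.0000) / (6) = 1.6667
Iteration 2:
  α = (7 - (-3)·-0.3750 - (1)·1.6667) / (-8) = -0.5260
  β = (-8 - (-1)·-1.1250 - (-4)·1.6667) / (8) = -0.3073
  γ = (10 - (-1)·-1.1250 - (1)·-0.3750) / (6) = 1.5417

1.5417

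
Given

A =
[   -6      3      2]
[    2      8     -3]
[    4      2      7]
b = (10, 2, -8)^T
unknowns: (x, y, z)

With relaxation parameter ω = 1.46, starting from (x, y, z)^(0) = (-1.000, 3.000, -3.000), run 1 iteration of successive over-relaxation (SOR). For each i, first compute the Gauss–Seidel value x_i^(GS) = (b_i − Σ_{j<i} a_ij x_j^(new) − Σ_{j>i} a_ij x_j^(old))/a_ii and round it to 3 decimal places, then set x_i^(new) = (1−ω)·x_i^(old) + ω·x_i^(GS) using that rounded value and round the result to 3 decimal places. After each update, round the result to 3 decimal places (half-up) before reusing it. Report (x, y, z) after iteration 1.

(-1.244, -2.203, 1.668)

Iteration 1:
  x: GS value = (10 - (3)·3.000 - (2)·-3.000) / (-6) = -1.167;  x ← (1−ω)·-1.000 + ω·-1.167 = -1.244
  y: GS value = (2 - (2)·-1.244 - (-3)·-3.000) / (8) = -0.564;  y ← (1−ω)·3.000 + ω·-0.564 = -2.203
  z: GS value = (-8 - (4)·-1.244 - (2)·-2.203) / (7) = 0.197;  z ← (1−ω)·-3.000 + ω·0.197 = 1.668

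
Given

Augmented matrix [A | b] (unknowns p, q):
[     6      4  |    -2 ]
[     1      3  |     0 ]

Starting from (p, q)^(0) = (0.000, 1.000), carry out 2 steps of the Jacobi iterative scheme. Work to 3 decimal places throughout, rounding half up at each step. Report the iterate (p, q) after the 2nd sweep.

Iteration 1:
  p = (-2 - (4)·1.000) / (6) = -1.000
  q = (0 - (1)·0.000) / (3) = 0.000
Iteration 2:
  p = (-2 - (4)·0.000) / (6) = -0.333
  q = (0 - (1)·-1.000) / (3) = 0.333

(-0.333, 0.333)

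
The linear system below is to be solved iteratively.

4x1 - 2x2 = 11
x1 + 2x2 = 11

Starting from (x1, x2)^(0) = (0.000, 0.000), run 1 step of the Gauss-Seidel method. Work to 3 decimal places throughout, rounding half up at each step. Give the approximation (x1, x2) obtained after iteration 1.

Iteration 1:
  x1 = (11 - (-2)·0.000) / (4) = 2.750
  x2 = (11 - (1)·2.750) / (2) = 4.125

(2.750, 4.125)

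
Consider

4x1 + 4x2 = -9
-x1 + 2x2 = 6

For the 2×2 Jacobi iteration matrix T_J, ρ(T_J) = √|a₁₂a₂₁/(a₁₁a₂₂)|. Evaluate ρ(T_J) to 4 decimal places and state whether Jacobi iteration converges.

a₁₂a₂₁/(a₁₁a₂₂) = (4)·(-1) / ((4)·(2)) = -0.500000
ρ = √|-0.500000| = √0.500000 = 0.7071
ρ < 1, so Jacobi converges

0.7071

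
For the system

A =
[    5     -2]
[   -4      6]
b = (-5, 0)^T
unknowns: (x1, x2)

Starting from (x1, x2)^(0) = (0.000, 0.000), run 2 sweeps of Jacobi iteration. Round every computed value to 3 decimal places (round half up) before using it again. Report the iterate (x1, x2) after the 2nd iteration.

Iteration 1:
  x1 = (-5 - (-2)·0.000) / (5) = -1.000
  x2 = (0 - (-4)·0.000) / (6) = 0.000
Iteration 2:
  x1 = (-5 - (-2)·0.000) / (5) = -1.000
  x2 = (0 - (-4)·-1.000) / (6) = -0.667

(-1.000, -0.667)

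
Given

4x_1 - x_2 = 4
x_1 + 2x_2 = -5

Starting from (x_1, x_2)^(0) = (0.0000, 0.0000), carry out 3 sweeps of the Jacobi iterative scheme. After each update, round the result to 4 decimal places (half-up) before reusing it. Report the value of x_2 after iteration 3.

Iteration 1:
  x_1 = (4 - (-1)·0.0000) / (4) = 1.0000
  x_2 = (-5 - (1)·0.0000) / (2) = -2.5000
Iteration 2:
  x_1 = (4 - (-1)·-2.5000) / (4) = 0.3750
  x_2 = (-5 - (1)·1.0000) / (2) = -3.0000
Iteration 3:
  x_1 = (4 - (-1)·-3.0000) / (4) = 0.2500
  x_2 = (-5 - (1)·0.3750) / (2) = -2.6875

-2.6875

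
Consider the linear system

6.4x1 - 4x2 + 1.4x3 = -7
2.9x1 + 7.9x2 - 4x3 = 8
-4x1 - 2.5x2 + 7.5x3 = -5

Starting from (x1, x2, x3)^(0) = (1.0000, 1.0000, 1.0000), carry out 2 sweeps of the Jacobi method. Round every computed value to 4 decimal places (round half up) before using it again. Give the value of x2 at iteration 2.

Iteration 1:
  x1 = (-7 - (-4)·1.0000 - (1.4)·1.0000) / (6.4) = -0.6875
  x2 = (8 - (2.9)·1.0000 - (-4)·1.0000) / (7.9) = 1.1519
  x3 = (-5 - (-4)·1.0000 - (-2.5)·1.0000) / (7.5) = 0.2000
Iteration 2:
  x1 = (-7 - (-4)·1.1519 - (1.4)·0.2000) / (6.4) = -0.4176
  x2 = (8 - (2.9)·-0.6875 - (-4)·0.2000) / (7.9) = 1.3663
  x3 = (-5 - (-4)·-0.6875 - (-2.5)·1.1519) / (7.5) = -0.6494

1.3663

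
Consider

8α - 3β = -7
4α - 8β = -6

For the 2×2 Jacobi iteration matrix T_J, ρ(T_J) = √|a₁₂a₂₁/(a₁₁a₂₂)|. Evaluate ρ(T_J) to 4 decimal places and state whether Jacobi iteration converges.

a₁₂a₂₁/(a₁₁a₂₂) = (-3)·(4) / ((8)·(-8)) = 0.187500
ρ = √|0.187500| = √0.187500 = 0.4330
ρ < 1, so Jacobi converges

0.4330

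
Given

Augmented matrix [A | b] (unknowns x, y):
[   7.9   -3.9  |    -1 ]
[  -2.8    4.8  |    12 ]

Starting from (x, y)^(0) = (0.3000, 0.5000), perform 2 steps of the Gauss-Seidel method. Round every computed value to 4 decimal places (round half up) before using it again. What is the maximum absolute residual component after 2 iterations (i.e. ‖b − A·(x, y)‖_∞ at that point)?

Iteration 1:
  x = (-1 - (-3.9)·0.5000) / (7.9) = 0.1203
  y = (12 - (-2.8)·0.1203) / (4.8) = 2.5702
Iteration 2:
  x = (-1 - (-3.9)·2.5702) / (7.9) = 1.1423
  y = (12 - (-2.8)·1.1423) / (4.8) = 3.1663
Residual b − A·x = (2.3244, 0.0002); ∞-norm = 2.3244

2.3244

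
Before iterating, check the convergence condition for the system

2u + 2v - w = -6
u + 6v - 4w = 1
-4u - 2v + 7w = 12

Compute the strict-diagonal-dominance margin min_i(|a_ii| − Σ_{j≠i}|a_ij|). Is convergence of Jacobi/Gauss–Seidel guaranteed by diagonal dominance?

row 1: |2| − (2+1) = -1
row 2: |6| − (1+4) = 1
row 3: |7| − (4+2) = 1
minimum over rows = -1 → not strictly diagonally dominant

-1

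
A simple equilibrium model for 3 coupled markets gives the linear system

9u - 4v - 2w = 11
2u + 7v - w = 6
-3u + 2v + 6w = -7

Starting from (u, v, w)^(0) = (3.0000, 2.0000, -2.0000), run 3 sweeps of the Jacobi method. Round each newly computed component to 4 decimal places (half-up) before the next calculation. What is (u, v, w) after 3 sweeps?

(1.3174, 0.5314, -0.7672)

Iteration 1:
  u = (11 - (-4)·2.0000 - (-2)·-2.0000) / (9) = 1.6667
  v = (6 - (2)·3.0000 - (-1)·-2.0000) / (7) = -0.2857
  w = (-7 - (-3)·3.0000 - (2)·2.0000) / (6) = -0.3333
Iteration 2:
  u = (11 - (-4)·-0.2857 - (-2)·-0.3333) / (9) = 1.0212
  v = (6 - (2)·1.6667 - (-1)·-0.3333) / (7) = 0.3333
  w = (-7 - (-3)·1.6667 - (2)·-0.2857) / (6) = -0.2381
Iteration 3:
  u = (11 - (-4)·0.3333 - (-2)·-0.2381) / (9) = 1.3174
  v = (6 - (2)·1.0212 - (-1)·-0.2381) / (7) = 0.5314
  w = (-7 - (-3)·1.0212 - (2)·0.3333) / (6) = -0.7672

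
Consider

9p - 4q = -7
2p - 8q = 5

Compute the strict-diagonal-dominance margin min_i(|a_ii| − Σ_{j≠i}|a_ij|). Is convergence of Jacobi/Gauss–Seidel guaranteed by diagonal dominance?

5

row 1: |9| − (4) = 5
row 2: |-8| − (2) = 6
minimum over rows = 5 → strictly diagonally dominant (convergence guaranteed)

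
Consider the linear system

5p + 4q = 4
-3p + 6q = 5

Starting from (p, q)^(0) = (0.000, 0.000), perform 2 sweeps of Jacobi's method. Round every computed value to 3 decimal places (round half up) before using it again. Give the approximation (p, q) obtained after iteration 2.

Iteration 1:
  p = (4 - (4)·0.000) / (5) = 0.800
  q = (5 - (-3)·0.000) / (6) = 0.833
Iteration 2:
  p = (4 - (4)·0.833) / (5) = 0.134
  q = (5 - (-3)·0.800) / (6) = 1.233

(0.134, 1.233)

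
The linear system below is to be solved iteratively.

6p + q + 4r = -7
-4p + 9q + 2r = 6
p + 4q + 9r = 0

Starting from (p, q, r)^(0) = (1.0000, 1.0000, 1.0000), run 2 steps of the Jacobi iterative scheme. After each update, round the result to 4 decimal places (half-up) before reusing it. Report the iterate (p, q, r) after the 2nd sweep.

(-0.9444, -0.0988, -0.1728)

Iteration 1:
  p = (-7 - (1)·1.0000 - (4)·1.0000) / (6) = -2.0000
  q = (6 - (-4)·1.0000 - (2)·1.0000) / (9) = 0.8889
  r = (0 - (1)·1.0000 - (4)·1.0000) / (9) = -0.5556
Iteration 2:
  p = (-7 - (1)·0.8889 - (4)·-0.5556) / (6) = -0.9444
  q = (6 - (-4)·-2.0000 - (2)·-0.5556) / (9) = -0.0988
  r = (0 - (1)·-2.0000 - (4)·0.8889) / (9) = -0.1728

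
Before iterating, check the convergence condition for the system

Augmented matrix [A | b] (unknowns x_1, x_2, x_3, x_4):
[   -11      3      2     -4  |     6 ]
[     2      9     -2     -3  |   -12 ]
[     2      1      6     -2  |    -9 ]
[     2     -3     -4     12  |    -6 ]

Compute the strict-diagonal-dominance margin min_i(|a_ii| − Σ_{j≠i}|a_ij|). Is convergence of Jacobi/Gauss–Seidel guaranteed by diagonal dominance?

row 1: |-11| − (3+2+4) = 2
row 2: |9| − (2+2+3) = 2
row 3: |6| − (2+1+2) = 1
row 4: |12| − (2+3+4) = 3
minimum over rows = 1 → strictly diagonally dominant (convergence guaranteed)

1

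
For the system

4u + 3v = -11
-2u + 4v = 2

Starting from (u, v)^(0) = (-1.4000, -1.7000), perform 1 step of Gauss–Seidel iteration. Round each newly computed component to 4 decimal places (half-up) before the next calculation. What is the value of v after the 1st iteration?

Iteration 1:
  u = (-11 - (3)·-1.7000) / (4) = -1.4750
  v = (2 - (-2)·-1.4750) / (4) = -0.2375

-0.2375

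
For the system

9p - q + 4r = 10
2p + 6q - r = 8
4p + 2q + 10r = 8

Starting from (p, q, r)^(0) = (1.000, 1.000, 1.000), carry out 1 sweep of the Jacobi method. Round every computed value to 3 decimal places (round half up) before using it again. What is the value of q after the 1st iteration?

1.167

Iteration 1:
  p = (10 - (-1)·1.000 - (4)·1.000) / (9) = 0.778
  q = (8 - (2)·1.000 - (-1)·1.000) / (6) = 1.167
  r = (8 - (4)·1.000 - (2)·1.000) / (10) = 0.200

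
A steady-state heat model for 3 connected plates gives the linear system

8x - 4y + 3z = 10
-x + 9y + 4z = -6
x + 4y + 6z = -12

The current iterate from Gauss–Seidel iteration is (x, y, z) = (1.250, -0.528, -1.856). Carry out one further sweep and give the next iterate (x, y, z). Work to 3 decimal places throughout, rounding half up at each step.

One sweep:
  x = (10 - (-4)·-0.528 - (3)·-1.856) / (8) = 1.682
  y = (-6 - (-1)·1.682 - (4)·-1.856) / (9) = 0.345
  z = (-12 - (1)·1.682 - (4)·0.345) / (6) = -2.510

(1.682, 0.345, -2.510)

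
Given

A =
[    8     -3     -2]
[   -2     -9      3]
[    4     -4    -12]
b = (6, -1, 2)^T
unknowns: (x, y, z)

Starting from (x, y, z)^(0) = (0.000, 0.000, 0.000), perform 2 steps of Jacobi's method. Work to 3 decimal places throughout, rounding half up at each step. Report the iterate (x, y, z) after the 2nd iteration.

Iteration 1:
  x = (6 - (-3)·0.000 - (-2)·0.000) / (8) = 0.750
  y = (-1 - (-2)·0.000 - (3)·0.000) / (-9) = 0.111
  z = (2 - (4)·0.000 - (-4)·0.000) / (-12) = -0.167
Iteration 2:
  x = (6 - (-3)·0.111 - (-2)·-0.167) / (8) = 0.750
  y = (-1 - (-2)·0.750 - (3)·-0.167) / (-9) = -0.111
  z = (2 - (4)·0.750 - (-4)·0.111) / (-12) = 0.046

(0.750, -0.111, 0.046)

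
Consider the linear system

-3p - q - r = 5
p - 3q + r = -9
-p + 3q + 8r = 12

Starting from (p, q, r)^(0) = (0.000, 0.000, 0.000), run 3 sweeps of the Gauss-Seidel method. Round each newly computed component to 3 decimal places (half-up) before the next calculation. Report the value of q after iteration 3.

Iteration 1:
  p = (5 - (-1)·0.000 - (-1)·0.000) / (-3) = -1.667
  q = (-9 - (1)·-1.667 - (1)·0.000) / (-3) = 2.444
  r = (12 - (-1)·-1.667 - (3)·2.444) / (8) = 0.375
Iteration 2:
  p = (5 - (-1)·2.444 - (-1)·0.375) / (-3) = -2.606
  q = (-9 - (1)·-2.606 - (1)·0.375) / (-3) = 2.256
  r = (12 - (-1)·-2.606 - (3)·2.256) / (8) = 0.328
Iteration 3:
  p = (5 - (-1)·2.256 - (-1)·0.328) / (-3) = -2.528
  q = (-9 - (1)·-2.528 - (1)·0.328) / (-3) = 2.267
  r = (12 - (-1)·-2.528 - (3)·2.267) / (8) = 0.334

2.267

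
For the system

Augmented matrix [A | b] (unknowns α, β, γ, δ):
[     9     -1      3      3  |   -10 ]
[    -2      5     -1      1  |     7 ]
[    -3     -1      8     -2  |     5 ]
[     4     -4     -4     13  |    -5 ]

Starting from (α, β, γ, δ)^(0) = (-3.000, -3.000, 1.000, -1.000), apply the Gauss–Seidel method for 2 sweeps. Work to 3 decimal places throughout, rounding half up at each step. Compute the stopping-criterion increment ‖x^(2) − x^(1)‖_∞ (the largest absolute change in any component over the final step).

Iteration 1:
  α = (-10 - (-1)·-3.000 - (3)·1.000 - (3)·-1.000) / (9) = -1.444
  β = (7 - (-2)·-1.444 - (-1)·1.000 - (1)·-1.000) / (5) = 1.222
  γ = (5 - (-3)·-1.444 - (-1)·1.222 - (-2)·-1.000) / (8) = -0.014
  δ = (-5 - (4)·-1.444 - (-4)·1.222 - (-4)·-0.014) / (13) = 0.431
Iteration 2:
  α = (-10 - (-1)·1.222 - (3)·-0.014 - (3)·0.431) / (9) = -1.114
  β = (7 - (-2)·-1.114 - (-1)·-0.014 - (1)·0.431) / (5) = 0.865
  γ = (5 - (-3)·-1.114 - (-1)·0.865 - (-2)·0.431) / (8) = 0.423
  δ = (-5 - (4)·-1.114 - (-4)·0.865 - (-4)·0.423) / (13) = 0.354
Change: (0.330, -0.357, 0.437, -0.077) → max |·| = 0.437

0.437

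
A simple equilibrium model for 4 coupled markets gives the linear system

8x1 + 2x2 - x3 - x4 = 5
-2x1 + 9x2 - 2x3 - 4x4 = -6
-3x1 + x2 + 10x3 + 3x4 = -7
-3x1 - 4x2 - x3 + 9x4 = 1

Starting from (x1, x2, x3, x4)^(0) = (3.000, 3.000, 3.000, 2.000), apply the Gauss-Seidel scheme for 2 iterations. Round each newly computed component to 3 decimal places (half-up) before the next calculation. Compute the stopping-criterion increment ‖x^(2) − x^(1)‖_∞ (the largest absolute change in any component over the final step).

1.620

Iteration 1:
  x1 = (5 - (2)·3.000 - (-1)·3.000 - (-1)·2.000) / (8) = 0.500
  x2 = (-6 - (-2)·0.500 - (-2)·3.000 - (-4)·2.000) / (9) = 1.000
  x3 = (-7 - (-3)·0.500 - (1)·1.000 - (3)·2.000) / (10) = -1.250
  x4 = (1 - (-3)·0.500 - (-4)·1.000 - (-1)·-1.250) / (9) = 0.583
Iteration 2:
  x1 = (5 - (2)·1.000 - (-1)·-1.250 - (-1)·0.583) / (8) = 0.292
  x2 = (-6 - (-2)·0.292 - (-2)·-1.250 - (-4)·0.583) / (9) = -0.620
  x3 = (-7 - (-3)·0.292 - (1)·-0.620 - (3)·0.583) / (10) = -0.725
  x4 = (1 - (-3)·0.292 - (-4)·-0.620 - (-1)·-0.725) / (9) = -0.148
Change: (-0.208, -1.620, 0.525, -0.731) → max |·| = 1.620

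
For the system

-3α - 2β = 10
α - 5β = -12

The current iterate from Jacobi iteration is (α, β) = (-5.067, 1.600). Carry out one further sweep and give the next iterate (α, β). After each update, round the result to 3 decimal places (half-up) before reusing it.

(-4.400, 1.387)

One sweep:
  α = (10 - (-2)·1.600) / (-3) = -4.400
  β = (-12 - (1)·-5.067) / (-5) = 1.387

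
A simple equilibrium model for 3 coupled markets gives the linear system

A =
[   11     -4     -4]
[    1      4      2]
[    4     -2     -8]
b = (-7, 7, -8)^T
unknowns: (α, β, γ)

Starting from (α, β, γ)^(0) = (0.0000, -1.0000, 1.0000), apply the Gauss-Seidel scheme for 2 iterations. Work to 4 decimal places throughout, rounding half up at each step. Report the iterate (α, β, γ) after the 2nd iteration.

(-0.0041, 1.5863, 0.6014)

Iteration 1:
  α = (-7 - (-4)·-1.0000 - (-4)·1.0000) / (11) = -0.6364
  β = (7 - (1)·-0.6364 - (2)·1.0000) / (4) = 1.4091
  γ = (-8 - (4)·-0.6364 - (-2)·1.4091) / (-8) = 0.3295
Iteration 2:
  α = (-7 - (-4)·1.4091 - (-4)·0.3295) / (11) = -0.0041
  β = (7 - (1)·-0.0041 - (2)·0.3295) / (4) = 1.5863
  γ = (-8 - (4)·-0.0041 - (-2)·1.5863) / (-8) = 0.6014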